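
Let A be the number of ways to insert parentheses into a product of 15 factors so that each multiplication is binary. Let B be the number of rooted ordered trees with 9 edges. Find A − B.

Parenthesizations of m factors correspond to full binary trees with m leaves, counted by C_{m−1}; m = 15 gives C_14. So A = C_14 = 2674440.
A rooted plane tree with 9 edges has 10 nodes, and the count is C_9. So B = C_9 = 4862.
A − B = 2674440 − 4862 = 2669578.

2669578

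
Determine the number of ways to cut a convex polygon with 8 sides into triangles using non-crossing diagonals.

132

Triangulations of a convex m-gon are counted by C_{m−2}; with m = 8 this is C_6.
C_6 = C(12,6)/7 = 924/7 = 132.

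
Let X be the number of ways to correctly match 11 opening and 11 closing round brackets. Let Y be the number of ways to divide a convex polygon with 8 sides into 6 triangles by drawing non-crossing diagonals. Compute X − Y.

58654

A balanced arrangement of 11 bracket pairs is a Dyck word of semilength 11, so the count is C_11. So X = C_11 = 58786.
Triangulations of a convex m-gon are counted by C_{m−2}; with m = 8 this is C_6. So Y = C_6 = 132.
X − Y = 58786 − 132 = 58654.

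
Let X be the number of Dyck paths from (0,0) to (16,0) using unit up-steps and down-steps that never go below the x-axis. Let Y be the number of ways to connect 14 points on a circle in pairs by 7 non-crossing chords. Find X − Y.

1001

A Dyck path with 8 up-steps and 8 down-steps has semilength 8, so there are C_8 of them. So X = C_8 = 1430.
Non-crossing perfect matchings of 2n points on a circle are counted by C_n; with 14 points, n = 7. So Y = C_7 = 429.
X − Y = 1430 − 429 = 1001.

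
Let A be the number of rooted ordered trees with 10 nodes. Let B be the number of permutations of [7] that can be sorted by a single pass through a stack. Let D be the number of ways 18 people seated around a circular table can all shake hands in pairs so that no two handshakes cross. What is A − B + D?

9295

Rooted ordered (plane) trees on m nodes have m−1 edges and are counted by C_{m−1}; m = 10 gives C_9. So A = C_9 = 4862.
By Knuth's characterisation, the stack-sortable permutations of length 7 are the 231-avoiders, numbering C_7. So B = C_7 = 429.
Non-crossing handshake pairings of 2n people are counted by C_n; 18 people gives n = 9. So D = C_9 = 4862.
A − B + D = 4862 − 429 + 4862 = 9295.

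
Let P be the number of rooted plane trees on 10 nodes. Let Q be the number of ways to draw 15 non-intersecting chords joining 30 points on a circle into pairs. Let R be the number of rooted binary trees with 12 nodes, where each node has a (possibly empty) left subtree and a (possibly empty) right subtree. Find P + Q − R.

9491695

A rooted plane tree on 10 nodes has 9 edges, and such trees are counted by C_9. So P = C_9 = 4862.
Pairing 30 circle points by 15 non-crossing chords gives C_15 matchings. So Q = C_15 = 9694845.
Binary trees (left/right distinguished) on n nodes are counted by C_n; here n = 12. So R = C_12 = 208012.
P + Q − R = 4862 + 9694845 − 208012 = 9491695.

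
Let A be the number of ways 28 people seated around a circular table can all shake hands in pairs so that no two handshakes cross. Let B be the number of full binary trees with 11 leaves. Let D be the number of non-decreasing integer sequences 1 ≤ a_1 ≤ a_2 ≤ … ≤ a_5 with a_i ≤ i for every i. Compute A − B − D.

Non-crossing handshake pairings of 2n people are counted by C_n; 28 people gives n = 14. So A = C_14 = 2674440.
A full binary tree with L leaves has L−1 internal nodes and is counted by C_{L−1}; L = 11 gives C_10. So B = C_10 = 16796.
Weakly increasing sequences with a_i ≤ i biject with Dyck paths of semilength 5, so there are C_5. So D = C_5 = 42.
A − B − D = 2674440 − 16796 − 42 = 2657602.

2657602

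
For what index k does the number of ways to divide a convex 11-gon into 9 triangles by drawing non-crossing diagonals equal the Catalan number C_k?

A convex 11-gon is triangulated into 9 triangles, and the number of such triangulations is the Catalan number C_{11−2} = C_9.

9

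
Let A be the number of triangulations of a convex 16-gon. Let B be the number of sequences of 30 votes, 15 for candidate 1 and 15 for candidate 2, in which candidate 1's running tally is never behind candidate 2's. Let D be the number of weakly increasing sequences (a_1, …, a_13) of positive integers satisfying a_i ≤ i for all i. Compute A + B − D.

The number of triangulations of a 16-gon is the Catalan number C_14 (index = sides − 2). So A = C_14 = 2674440.
Ballot sequences with n votes each where one side never trails are Dyck words, counted by C_n; here n = 15. So B = C_15 = 9694845.
Such sub-staircase sequences of length n are counted by C_n; here n = 13. So D = C_13 = 742900.
A + B − D = 2674440 + 9694845 − 742900 = 11626385.

11626385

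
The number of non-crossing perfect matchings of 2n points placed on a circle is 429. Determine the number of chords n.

Non-crossing pairings of 2n points on a circle are counted by C_n. The Catalan number equal to 429 is C_7.

7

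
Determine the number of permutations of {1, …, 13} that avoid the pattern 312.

For any fixed pattern of length 3, the pattern-avoiding permutations of [13] number C_13.
C_13 = C_12 · 2(2·12+1)/(12+2) = 208012 · 50/14 = 742900.

742900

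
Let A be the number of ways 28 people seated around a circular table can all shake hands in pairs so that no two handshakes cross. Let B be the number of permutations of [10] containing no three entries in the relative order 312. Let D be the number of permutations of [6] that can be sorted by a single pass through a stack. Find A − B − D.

2657512

With 28 = 2·14 people, non-crossing handshake pairings are non-crossing perfect matchings on a circle, counted by C_14. So A = C_14 = 2674440.
For any fixed pattern of length 3, the pattern-avoiding permutations of [10] number C_10. So B = C_10 = 16796.
Stack-sortable permutations are exactly the 231-avoiding ones, counted by C_n; here n = 6. So D = C_6 = 132.
A − B − D = 2674440 − 16796 − 132 = 2657512.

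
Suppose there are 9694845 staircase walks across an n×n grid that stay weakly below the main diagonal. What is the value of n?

15

Such diagonal-avoiding paths in an n×n grid are counted by C_n. The Catalan number equal to 9694845 is C_15.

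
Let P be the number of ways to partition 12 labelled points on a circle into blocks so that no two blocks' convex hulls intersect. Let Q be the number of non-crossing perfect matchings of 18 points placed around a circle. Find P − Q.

The non-crossing partitions of [12] form a lattice of size C_12. So P = C_12 = 208012.
Pairing 18 circle points by 9 non-crossing chords gives C_9 matchings. So Q = C_9 = 4862.
P − Q = 208012 − 4862 = 203150.

203150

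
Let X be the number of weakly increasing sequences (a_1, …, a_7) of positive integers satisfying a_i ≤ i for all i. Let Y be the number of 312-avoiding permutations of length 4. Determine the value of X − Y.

415

Such sub-staircase sequences of length n are counted by C_n; here n = 7. So X = C_7 = 429.
For any fixed pattern of length 3, the pattern-avoiding permutations of [4] number C_4. So Y = C_4 = 14.
X − Y = 429 − 14 = 415.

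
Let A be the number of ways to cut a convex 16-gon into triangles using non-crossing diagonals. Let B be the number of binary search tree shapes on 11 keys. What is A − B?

2615654

The number of triangulations of a 16-gon is the Catalan number C_14 (index = sides − 2). So A = C_14 = 2674440.
There are C_n binary search tree shapes on n keys; with n = 11 that is C_11. So B = C_11 = 58786.
A − B = 2674440 − 58786 = 2615654.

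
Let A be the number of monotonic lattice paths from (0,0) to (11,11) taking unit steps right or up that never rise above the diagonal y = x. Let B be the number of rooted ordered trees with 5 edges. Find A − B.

Monotone paths in an n×n grid that stay weakly below the diagonal are counted by C_n; here n = 11. So A = C_11 = 58786.
Rooted ordered trees with n edges are counted by C_n; here n = 5. So B = C_5 = 42.
A − B = 58786 − 42 = 58744.

58744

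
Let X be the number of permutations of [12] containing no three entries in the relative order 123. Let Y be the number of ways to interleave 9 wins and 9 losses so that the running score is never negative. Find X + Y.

For any fixed pattern of length 3, the pattern-avoiding permutations of [12] number C_12. So X = C_12 = 208012.
Ballot sequences with n votes each where one side never trails are Dyck words, counted by C_n; here n = 9. So Y = C_9 = 4862.
X + Y = 208012 + 4862 = 212874.

212874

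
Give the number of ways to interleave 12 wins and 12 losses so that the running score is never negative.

208012

Ballot sequences with n votes each where one side never trails are Dyck words, counted by C_n; here n = 12.
C_12 = C_11 · 2(2·11+1)/(11+2) = 58786 · 46/13 = 208012.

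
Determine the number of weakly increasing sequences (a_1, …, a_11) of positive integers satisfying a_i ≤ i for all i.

Such sub-staircase sequences of length n are counted by C_n; here n = 11.
C_11 = C(22,11)/12 = 705432/12 = 58786.

58786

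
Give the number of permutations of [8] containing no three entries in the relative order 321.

1430

For any fixed pattern of length 3, the pattern-avoiding permutations of [8] number C_8.
C_8 = C(16,8)/9 = 12870/9 = 1430.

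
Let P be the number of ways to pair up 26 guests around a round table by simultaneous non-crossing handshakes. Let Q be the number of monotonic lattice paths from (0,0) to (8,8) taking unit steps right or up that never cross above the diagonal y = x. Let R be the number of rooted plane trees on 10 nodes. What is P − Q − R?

Non-crossing handshake pairings of 2n people are counted by C_n; 26 people gives n = 13. So P = C_13 = 742900.
Monotone paths in an n×n grid that stay weakly below the diagonal are counted by C_n; here n = 8. So Q = C_8 = 1430.
A rooted plane tree on 10 nodes has 9 edges, and such trees are counted by C_9. So R = C_9 = 4862.
P − Q − R = 742900 − 1430 − 4862 = 736608.

736608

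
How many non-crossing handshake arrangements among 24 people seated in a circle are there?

Non-crossing handshake pairings of 2n people are counted by C_n; 24 people gives n = 12.
C_12 = 208012.

208012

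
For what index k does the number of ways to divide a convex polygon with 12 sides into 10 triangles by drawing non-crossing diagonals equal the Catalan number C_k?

10

Triangulations of a convex m-gon are counted by C_{m−2}; with m = 12 this is C_10.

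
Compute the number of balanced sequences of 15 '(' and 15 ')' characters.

With 15 pairs the number of balanced bracket strings is the Catalan number C_15.
C_15 = 9694845.

9694845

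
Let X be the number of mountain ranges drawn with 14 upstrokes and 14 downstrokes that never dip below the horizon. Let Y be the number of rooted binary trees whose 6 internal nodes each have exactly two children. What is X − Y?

2674308

Dyck paths of semilength n (length 2n) are counted by C_n; here n = 14. So X = C_14 = 2674440.
The number of full binary trees on 6 internal nodes is the Catalan number C_6. So Y = C_6 = 132.
X − Y = 2674440 − 132 = 2674308.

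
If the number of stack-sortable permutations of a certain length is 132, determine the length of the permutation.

Stack-sortable permutations of [n] are counted by C_n. Since C_6 = 132, the index is 6.

6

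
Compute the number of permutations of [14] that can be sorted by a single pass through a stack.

By Knuth's characterisation, the stack-sortable permutations of length 14 are the 231-avoiders, numbering C_14.
C_14 = 2674440.

2674440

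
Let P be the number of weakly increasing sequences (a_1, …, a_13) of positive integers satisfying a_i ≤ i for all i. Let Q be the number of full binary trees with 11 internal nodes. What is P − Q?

Such sub-staircase sequences of length n are counted by C_n; here n = 13. So P = C_13 = 742900.
The number of full binary trees on 11 internal nodes is the Catalan number C_11. So Q = C_11 = 58786.
P − Q = 742900 − 58786 = 684114.

684114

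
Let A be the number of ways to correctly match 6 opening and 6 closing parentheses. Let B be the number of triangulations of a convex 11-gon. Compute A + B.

4994

Balanced strings of n pairs of brackets are counted by C_n; here n = 6. So A = C_6 = 132.
A convex 11-gon is triangulated into 9 triangles, and the number of such triangulations is the Catalan number C_{11−2} = C_9. So B = C_9 = 4862.
A + B = 132 + 4862 = 4994.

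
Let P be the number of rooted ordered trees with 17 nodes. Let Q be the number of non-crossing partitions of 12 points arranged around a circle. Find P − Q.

Rooted ordered (plane) trees on m nodes have m−1 edges and are counted by C_{m−1}; m = 17 gives C_16. So P = C_16 = 35357670.
The non-crossing partitions of [12] form a lattice of size C_12. So Q = C_12 = 208012.
P − Q = 35357670 − 208012 = 35149658.

35149658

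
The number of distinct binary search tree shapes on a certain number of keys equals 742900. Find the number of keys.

Binary search tree shapes on n keys are counted by C_n, and C_13 = 742900.

13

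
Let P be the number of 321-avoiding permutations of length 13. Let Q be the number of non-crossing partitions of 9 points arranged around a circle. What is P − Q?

738038

For any fixed pattern of length 3, the pattern-avoiding permutations of [13] number C_13. So P = C_13 = 742900.
The non-crossing partitions of [9] form a lattice of size C_9. So Q = C_9 = 4862.
P − Q = 742900 − 4862 = 738038.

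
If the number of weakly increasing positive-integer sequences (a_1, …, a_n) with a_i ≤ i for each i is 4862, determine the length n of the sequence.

Such sub-staircase sequences of length n are counted by C_n. The Catalan number equal to 4862 is C_9.

9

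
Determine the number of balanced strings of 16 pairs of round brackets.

35357670

Balanced strings of n pairs of brackets are counted by C_n; here n = 16.
C_16 = 35357670.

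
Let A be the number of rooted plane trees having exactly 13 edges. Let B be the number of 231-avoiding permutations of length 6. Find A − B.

742768

Rooted ordered trees with n edges are counted by C_n; here n = 13. So A = C_13 = 742900.
For any fixed pattern of length 3, the pattern-avoiding permutations of [6] number C_6. So B = C_6 = 132.
A − B = 742900 − 132 = 742768.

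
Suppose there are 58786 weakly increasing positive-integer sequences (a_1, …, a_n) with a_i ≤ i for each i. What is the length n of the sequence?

11

Such sub-staircase sequences of length n are counted by C_n; 58786 = C_11.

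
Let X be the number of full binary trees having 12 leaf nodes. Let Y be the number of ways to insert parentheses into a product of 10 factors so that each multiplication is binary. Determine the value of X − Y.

53924

A full binary tree with L leaves has L−1 internal nodes and is counted by C_{L−1}; L = 12 gives C_11. So X = C_11 = 58786.
Bracketing 10 factors into binary products is counted by C_{10−1} = C_9. So Y = C_9 = 4862.
X − Y = 58786 − 4862 = 53924.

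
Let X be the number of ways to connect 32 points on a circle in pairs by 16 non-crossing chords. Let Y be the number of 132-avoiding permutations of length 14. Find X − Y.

Non-crossing perfect matchings of 2n points on a circle are counted by C_n; with 32 points, n = 16. So X = C_16 = 35357670.
For any fixed pattern of length 3, the pattern-avoiding permutations of [14] number C_14. So Y = C_14 = 2674440.
X − Y = 35357670 − 2674440 = 32683230.

32683230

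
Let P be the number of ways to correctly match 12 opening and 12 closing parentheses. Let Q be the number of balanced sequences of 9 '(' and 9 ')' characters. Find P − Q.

Balanced strings of n pairs of brackets are counted by C_n; here n = 12. So P = C_12 = 208012.
A balanced arrangement of 9 bracket pairs is a Dyck word of semilength 9, so the count is C_9. So Q = C_9 = 4862.
P − Q = 208012 − 4862 = 203150.

203150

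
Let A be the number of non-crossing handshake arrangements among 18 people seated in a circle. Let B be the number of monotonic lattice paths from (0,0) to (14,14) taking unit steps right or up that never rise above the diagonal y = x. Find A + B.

2679302

Non-crossing handshake pairings of 2n people are counted by C_n; 18 people gives n = 9. So A = C_9 = 4862.
Monotone paths in an n×n grid that stay weakly below the diagonal are counted by C_n; here n = 14. So B = C_14 = 2674440.
A + B = 4862 + 2674440 = 2679302.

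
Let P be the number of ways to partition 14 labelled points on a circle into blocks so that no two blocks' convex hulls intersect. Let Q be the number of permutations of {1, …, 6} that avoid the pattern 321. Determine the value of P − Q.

2674308

Non-crossing partitions of an n-element set are counted by C_n; here n = 14. So P = C_14 = 2674440.
For any fixed pattern of length 3, the pattern-avoiding permutations of [6] number C_6. So Q = C_6 = 132.
P − Q = 2674440 − 132 = 2674308.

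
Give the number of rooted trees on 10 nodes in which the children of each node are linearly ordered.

4862

Rooted ordered (plane) trees on m nodes have m−1 edges and are counted by C_{m−1}; m = 10 gives C_9.
C_9 = C(18,9)/10 = 48620/10 = 4862.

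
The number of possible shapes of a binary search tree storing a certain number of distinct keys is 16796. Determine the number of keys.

10

Binary search tree shapes on n keys are counted by C_n, and C_10 = 16796.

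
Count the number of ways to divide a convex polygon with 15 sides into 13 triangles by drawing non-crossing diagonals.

742900

A convex 15-gon is triangulated into 13 triangles, and the number of such triangulations is the Catalan number C_{15−2} = C_13.
C_13 = C_12 · 2(2·12+1)/(12+2) = 208012 · 50/14 = 742900.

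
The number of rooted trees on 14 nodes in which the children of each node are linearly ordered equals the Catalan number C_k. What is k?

13

Rooted ordered (plane) trees on m nodes have m−1 edges and are counted by C_{m−1}; m = 14 gives C_13.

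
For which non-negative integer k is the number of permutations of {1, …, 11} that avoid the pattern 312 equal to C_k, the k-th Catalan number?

For any fixed pattern of length 3, the pattern-avoiding permutations of [11] number C_11.

11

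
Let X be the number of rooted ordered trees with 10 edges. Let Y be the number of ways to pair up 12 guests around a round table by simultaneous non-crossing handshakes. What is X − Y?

16664

Rooted ordered trees with n edges are counted by C_n; here n = 10. So X = C_10 = 16796.
With 12 = 2·6 people, non-crossing handshake pairings are non-crossing perfect matchings on a circle, counted by C_6. So Y = C_6 = 132.
X − Y = 16796 − 132 = 16664.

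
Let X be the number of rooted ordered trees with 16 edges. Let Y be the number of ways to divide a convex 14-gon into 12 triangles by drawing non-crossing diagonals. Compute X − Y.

Rooted ordered trees with n edges are counted by C_n; here n = 16. So X = C_16 = 35357670.
The number of triangulations of a 14-gon is the Catalan number C_12 (index = sides − 2). So Y = C_12 = 208012.
X − Y = 35357670 − 208012 = 35149658.

35149658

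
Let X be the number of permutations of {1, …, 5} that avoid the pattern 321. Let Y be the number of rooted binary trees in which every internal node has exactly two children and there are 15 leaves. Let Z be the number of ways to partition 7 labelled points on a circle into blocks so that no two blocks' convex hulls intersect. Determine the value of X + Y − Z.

2674053

For any fixed pattern of length 3, the pattern-avoiding permutations of [5] number C_5. So X = C_5 = 42.
Full binary trees with 15 leaves have 15−1 = 14 internal nodes, so there are C_14 of them. So Y = C_14 = 2674440.
The non-crossing partitions of [7] form a lattice of size C_7. So Z = C_7 = 429.
X + Y − Z = 42 + 2674440 − 429 = 2674053.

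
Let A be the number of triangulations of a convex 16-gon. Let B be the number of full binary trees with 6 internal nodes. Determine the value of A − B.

The number of triangulations of a 16-gon is the Catalan number C_14 (index = sides − 2). So A = C_14 = 2674440.
The number of full binary trees on 6 internal nodes is the Catalan number C_6. So B = C_6 = 132.
A − B = 2674440 − 132 = 2674308.

2674308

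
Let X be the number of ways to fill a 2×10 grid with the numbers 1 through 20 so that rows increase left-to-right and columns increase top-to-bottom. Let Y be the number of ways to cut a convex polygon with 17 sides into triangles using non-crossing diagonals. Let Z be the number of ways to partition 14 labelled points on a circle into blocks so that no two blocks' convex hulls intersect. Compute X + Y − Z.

7037201

Standard Young tableaux of shape 2×n are counted by C_n; here n = 10. So X = C_10 = 16796.
The number of triangulations of a 17-gon is the Catalan number C_15 (index = sides − 2). So Y = C_15 = 9694845.
Non-crossing partitions of an n-element set are counted by C_n; here n = 14. So Z = C_14 = 2674440.
X + Y − Z = 16796 + 9694845 − 2674440 = 7037201.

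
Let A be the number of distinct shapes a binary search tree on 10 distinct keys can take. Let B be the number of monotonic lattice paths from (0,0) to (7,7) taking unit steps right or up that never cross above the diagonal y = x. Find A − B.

Rooted binary trees with 10 nodes (each child slot possibly empty) number C_10. So A = C_10 = 16796.
Monotone paths in an n×n grid that stay weakly below the diagonal are counted by C_n; here n = 7. So B = C_7 = 429.
A − B = 16796 − 429 = 16367.

16367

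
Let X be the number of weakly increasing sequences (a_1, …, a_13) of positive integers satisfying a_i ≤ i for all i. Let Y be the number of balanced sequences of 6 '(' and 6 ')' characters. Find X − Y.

Weakly increasing sequences with a_i ≤ i biject with Dyck paths of semilength 13, so there are C_13. So X = C_13 = 742900.
With 6 pairs the number of balanced bracket strings is the Catalan number C_6. So Y = C_6 = 132.
X − Y = 742900 − 132 = 742768.

742768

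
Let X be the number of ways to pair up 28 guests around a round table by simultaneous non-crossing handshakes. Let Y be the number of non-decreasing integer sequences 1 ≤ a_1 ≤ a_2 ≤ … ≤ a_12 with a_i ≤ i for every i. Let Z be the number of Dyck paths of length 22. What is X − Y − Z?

2407642

Non-crossing handshake pairings of 2n people are counted by C_n; 28 people gives n = 14. So X = C_14 = 2674440.
Weakly increasing sequences with a_i ≤ i biject with Dyck paths of semilength 12, so there are C_12. So Y = C_12 = 208012.
Paths of 11 up- and 11 down-steps that never dip below the axis are Dyck paths; their count is C_11. So Z = C_11 = 58786.
X − Y − Z = 2674440 − 208012 − 58786 = 2407642.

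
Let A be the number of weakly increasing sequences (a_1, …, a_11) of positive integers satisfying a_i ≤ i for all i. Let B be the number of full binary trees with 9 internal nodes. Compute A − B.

Weakly increasing sequences with a_i ≤ i biject with Dyck paths of semilength 11, so there are C_11. So A = C_11 = 58786.
Full binary trees with n internal nodes are counted by C_n; here n = 9. So B = C_9 = 4862.
A − B = 58786 − 4862 = 53924.

53924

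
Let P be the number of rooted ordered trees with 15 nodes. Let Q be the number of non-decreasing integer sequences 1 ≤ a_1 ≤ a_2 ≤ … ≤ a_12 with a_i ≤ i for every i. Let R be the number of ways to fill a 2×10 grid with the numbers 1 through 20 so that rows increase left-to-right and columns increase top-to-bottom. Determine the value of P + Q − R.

2865656

A rooted plane tree on 15 nodes has 14 edges, and such trees are counted by C_14. So P = C_14 = 2674440.
Such sub-staircase sequences of length n are counted by C_n; here n = 12. So Q = C_12 = 208012.
Standard Young tableaux of shape 2×n are counted by C_n; here n = 10. So R = C_10 = 16796.
P + Q − R = 2674440 + 208012 − 16796 = 2865656.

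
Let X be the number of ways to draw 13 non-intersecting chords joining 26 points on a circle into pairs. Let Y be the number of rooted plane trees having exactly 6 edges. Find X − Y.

Non-crossing perfect matchings of 2n points on a circle are counted by C_n; with 26 points, n = 13. So X = C_13 = 742900.
A rooted plane tree with 6 edges has 7 nodes, and the count is C_6. So Y = C_6 = 132.
X − Y = 742900 − 132 = 742768.

742768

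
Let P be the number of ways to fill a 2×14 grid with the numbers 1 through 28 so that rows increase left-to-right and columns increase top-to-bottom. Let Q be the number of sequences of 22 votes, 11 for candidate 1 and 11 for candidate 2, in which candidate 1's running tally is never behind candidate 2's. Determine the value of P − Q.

2615654

Standard Young tableaux of shape 2×n are counted by C_n; here n = 14. So P = C_14 = 2674440.
Ballot sequences with n votes each where one side never trails are Dyck words, counted by C_n; here n = 11. So Q = C_11 = 58786.
P − Q = 2674440 − 58786 = 2615654.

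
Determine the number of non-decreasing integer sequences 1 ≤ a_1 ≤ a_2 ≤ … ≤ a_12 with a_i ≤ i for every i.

208012

Weakly increasing sequences with a_i ≤ i biject with Dyck paths of semilength 12, so there are C_12.
C_12 = C(24,12)/13 = 2704156/13 = 208012.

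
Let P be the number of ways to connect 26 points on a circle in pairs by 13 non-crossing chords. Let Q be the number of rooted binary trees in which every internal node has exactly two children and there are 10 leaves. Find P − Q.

Non-crossing perfect matchings of 2n points on a circle are counted by C_n; with 26 points, n = 13. So P = C_13 = 742900.
A full binary tree with L leaves has L−1 internal nodes and is counted by C_{L−1}; L = 10 gives C_9. So Q = C_9 = 4862.
P − Q = 742900 − 4862 = 738038.

738038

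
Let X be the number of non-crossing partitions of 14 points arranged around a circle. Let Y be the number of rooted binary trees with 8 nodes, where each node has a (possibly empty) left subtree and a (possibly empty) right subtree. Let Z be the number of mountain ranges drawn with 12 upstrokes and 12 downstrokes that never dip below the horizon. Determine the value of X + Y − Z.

The non-crossing partitions of [14] form a lattice of size C_14. So X = C_14 = 2674440.
Binary trees (left/right distinguished) on n nodes are counted by C_n; here n = 8. So Y = C_8 = 1430.
Dyck paths of semilength n (length 2n) are counted by C_n; here n = 12. So Z = C_12 = 208012.
X + Y − Z = 2674440 + 1430 − 208012 = 2467858.

2467858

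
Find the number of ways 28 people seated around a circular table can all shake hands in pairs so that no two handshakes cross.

With 28 = 2·14 people, non-crossing handshake pairings are non-crossing perfect matchings on a circle, counted by C_14.
C_14 = 2674440.

2674440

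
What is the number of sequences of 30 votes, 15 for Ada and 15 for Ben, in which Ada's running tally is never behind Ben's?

9694845

Reading a vote for the leader as '(' and for the other as ')' turns such a sequence into a balanced string of 15 pairs, so the count is C_15.
C_15 = 9694845.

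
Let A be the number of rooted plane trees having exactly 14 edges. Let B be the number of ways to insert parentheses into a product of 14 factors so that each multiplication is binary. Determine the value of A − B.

1931540

Rooted ordered trees with n edges are counted by C_n; here n = 14. So A = C_14 = 2674440.
Parenthesizations of m factors correspond to full binary trees with m leaves, counted by C_{m−1}; m = 14 gives C_13. So B = C_13 = 742900.
A − B = 2674440 − 742900 = 1931540.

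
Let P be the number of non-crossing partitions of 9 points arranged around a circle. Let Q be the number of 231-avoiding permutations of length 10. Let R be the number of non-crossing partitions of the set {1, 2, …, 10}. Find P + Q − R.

The non-crossing partitions of [9] form a lattice of size C_9. So P = C_9 = 4862.
Permutations of [n] avoiding any single length-3 pattern are counted by C_n; here n = 10. So Q = C_10 = 16796.
Non-crossing partitions of an n-element set are counted by C_n; here n = 10. So R = C_10 = 16796.
P + Q − R = 4862 + 16796 − 16796 = 4862.

4862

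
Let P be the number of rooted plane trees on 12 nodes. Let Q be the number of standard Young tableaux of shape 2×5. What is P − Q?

58744

Rooted ordered (plane) trees on m nodes have m−1 edges and are counted by C_{m−1}; m = 12 gives C_11. So P = C_11 = 58786.
Standard Young tableaux of shape 2×n are counted by C_n; here n = 5. So Q = C_5 = 42.
P − Q = 58786 − 42 = 58744.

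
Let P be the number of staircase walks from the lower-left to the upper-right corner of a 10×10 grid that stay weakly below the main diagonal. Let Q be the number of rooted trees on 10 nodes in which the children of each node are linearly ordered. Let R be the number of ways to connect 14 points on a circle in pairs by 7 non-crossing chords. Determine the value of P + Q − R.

21229

Sub-diagonal monotone paths from (0,0) to (10,10) biject with Dyck paths of semilength 10, giving C_10. So P = C_10 = 16796.
Rooted ordered (plane) trees on m nodes have m−1 edges and are counted by C_{m−1}; m = 10 gives C_9. So Q = C_9 = 4862.
Pairing 14 circle points by 7 non-crossing chords gives C_7 matchings. So R = C_7 = 429.
P + Q − R = 16796 + 4862 − 429 = 21229.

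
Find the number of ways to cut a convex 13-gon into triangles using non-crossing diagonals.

58786

A convex 13-gon is triangulated into 11 triangles, and the number of such triangulations is the Catalan number C_{13−2} = C_11.
C_11 = C(22,11)/12 = 705432/12 = 58786.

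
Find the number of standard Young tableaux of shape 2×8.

By the hook-length formula (or a Dyck-path bijection), SYT of shape 2×8 number C_8.
C_8 = C(16,8)/9 = 12870/9 = 1430.

1430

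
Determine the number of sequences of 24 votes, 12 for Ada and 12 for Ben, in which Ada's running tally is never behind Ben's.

Reading a vote for the leader as '(' and for the other as ')' turns such a sequence into a balanced string of 12 pairs, so the count is C_12.
C_12 = C_11 · 2(2·11+1)/(11+2) = 58786 · 46/13 = 208012.

208012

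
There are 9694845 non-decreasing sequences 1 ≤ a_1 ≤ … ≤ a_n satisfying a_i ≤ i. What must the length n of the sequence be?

15

Such sub-staircase sequences of length n are counted by C_n. The Catalan number equal to 9694845 is C_15.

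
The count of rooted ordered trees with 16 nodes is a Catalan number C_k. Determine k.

15

Rooted ordered (plane) trees on m nodes have m−1 edges and are counted by C_{m−1}; m = 16 gives C_15.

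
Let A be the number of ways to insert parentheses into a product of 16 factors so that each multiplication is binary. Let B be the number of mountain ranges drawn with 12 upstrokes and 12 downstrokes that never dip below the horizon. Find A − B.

9486833

Parenthesizations of m factors correspond to full binary trees with m leaves, counted by C_{m−1}; m = 16 gives C_15. So A = C_15 = 9694845.
A Dyck path with 12 up-steps and 12 down-steps has semilength 12, so there are C_12 of them. So B = C_12 = 208012.
A − B = 9694845 − 208012 = 9486833.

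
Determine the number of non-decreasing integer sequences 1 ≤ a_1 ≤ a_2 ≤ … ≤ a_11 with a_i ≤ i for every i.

58786

Weakly increasing sequences with a_i ≤ i biject with Dyck paths of semilength 11, so there are C_11.
C_11 = C_10 · 2(2·10+1)/(10+2) = 16796 · 42/12 = 58786.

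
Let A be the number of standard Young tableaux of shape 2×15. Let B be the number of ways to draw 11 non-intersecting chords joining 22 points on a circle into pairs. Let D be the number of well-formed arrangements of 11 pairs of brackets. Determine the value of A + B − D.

9694845

By the hook-length formula (or a Dyck-path bijection), SYT of shape 2×15 number C_15. So A = C_15 = 9694845.
Pairing 22 circle points by 11 non-crossing chords gives C_11 matchings. So B = C_11 = 58786.
A balanced arrangement of 11 bracket pairs is a Dyck word of semilength 11, so the count is C_11. So D = C_11 = 58786.
A + B − D = 9694845 + 58786 − 58786 = 9694845.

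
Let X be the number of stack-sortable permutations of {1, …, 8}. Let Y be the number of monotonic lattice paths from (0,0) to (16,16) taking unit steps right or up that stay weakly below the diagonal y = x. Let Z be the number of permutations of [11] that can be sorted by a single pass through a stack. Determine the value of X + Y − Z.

Stack-sortable permutations are exactly the 231-avoiding ones, counted by C_n; here n = 8. So X = C_8 = 1430.
Monotone paths in an n×n grid that stay weakly below the diagonal are counted by C_n; here n = 16. So Y = C_16 = 35357670.
Stack-sortable permutations are exactly the 231-avoiding ones, counted by C_n; here n = 11. So Z = C_11 = 58786.
X + Y − Z = 1430 + 35357670 − 58786 = 35300314.

35300314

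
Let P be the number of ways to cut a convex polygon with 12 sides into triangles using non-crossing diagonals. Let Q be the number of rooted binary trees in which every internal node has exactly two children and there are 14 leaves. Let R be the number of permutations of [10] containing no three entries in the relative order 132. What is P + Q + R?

Triangulations of a convex m-gon are counted by C_{m−2}; with m = 12 this is C_10. So P = C_10 = 16796.
A full binary tree with L leaves has L−1 internal nodes and is counted by C_{L−1}; L = 14 gives C_13. So Q = C_13 = 742900.
For any fixed pattern of length 3, the pattern-avoiding permutations of [10] number C_10. So R = C_10 = 16796.
P + Q + R = 16796 + 742900 + 16796 = 776492.

776492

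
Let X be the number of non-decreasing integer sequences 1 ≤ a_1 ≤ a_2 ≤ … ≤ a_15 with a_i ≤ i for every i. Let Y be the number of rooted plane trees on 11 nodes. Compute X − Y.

9678049

Weakly increasing sequences with a_i ≤ i biject with Dyck paths of semilength 15, so there are C_15. So X = C_15 = 9694845.
Rooted ordered (plane) trees on m nodes have m−1 edges and are counted by C_{m−1}; m = 11 gives C_10. So Y = C_10 = 16796.
X − Y = 9694845 − 16796 = 9678049.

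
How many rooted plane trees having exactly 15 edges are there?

9694845

A rooted plane tree with 15 edges has 16 nodes, and the count is C_15.
C_15 = C(30,15)/16 = 155117520/16 = 9694845.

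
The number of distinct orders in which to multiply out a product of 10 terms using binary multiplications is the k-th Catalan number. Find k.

9

Ways to associate a product of 10 factors correspond to binary trees on 10 leaves, so the count is C_9.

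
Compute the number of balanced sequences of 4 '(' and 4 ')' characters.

14

Balanced strings of n pairs of brackets are counted by C_n; here n = 4.
C_4 = C(8,4)/5 = 70/5 = 14.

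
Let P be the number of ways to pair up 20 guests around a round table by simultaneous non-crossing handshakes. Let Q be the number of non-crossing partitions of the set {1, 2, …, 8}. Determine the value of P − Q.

Non-crossing handshake pairings of 2n people are counted by C_n; 20 people gives n = 10. So P = C_10 = 16796.
The non-crossing partitions of [8] form a lattice of size C_8. So Q = C_8 = 1430.
P − Q = 16796 − 1430 = 15366.

15366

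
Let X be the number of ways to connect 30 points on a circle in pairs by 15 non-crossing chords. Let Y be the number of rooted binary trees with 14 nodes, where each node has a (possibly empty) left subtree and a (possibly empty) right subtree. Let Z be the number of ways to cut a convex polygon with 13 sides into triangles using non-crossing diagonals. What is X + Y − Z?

12310499

Non-crossing perfect matchings of 2n points on a circle are counted by C_n; with 30 points, n = 15. So X = C_15 = 9694845.
There are C_n binary search tree shapes on n keys; with n = 14 that is C_14. So Y = C_14 = 2674440.
A convex 13-gon is triangulated into 11 triangles, and the number of such triangulations is the Catalan number C_{13−2} = C_11. So Z = C_11 = 58786.
X + Y − Z = 9694845 + 2674440 − 58786 = 12310499.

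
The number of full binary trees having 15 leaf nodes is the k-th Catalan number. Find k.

14

A full binary tree with L leaves has L−1 internal nodes and is counted by C_{L−1}; L = 15 gives C_14.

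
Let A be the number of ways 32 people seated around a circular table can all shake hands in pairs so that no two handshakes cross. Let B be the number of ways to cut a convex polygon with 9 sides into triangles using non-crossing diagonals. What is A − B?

Non-crossing handshake pairings of 2n people are counted by C_n; 32 people gives n = 16. So A = C_16 = 35357670.
Triangulations of a convex m-gon are counted by C_{m−2}; with m = 9 this is C_7. So B = C_7 = 429.
A − B = 35357670 − 429 = 35357241.

35357241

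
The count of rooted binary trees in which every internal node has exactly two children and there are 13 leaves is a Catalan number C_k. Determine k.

12

A full binary tree with L leaves has L−1 internal nodes and is counted by C_{L−1}; L = 13 gives C_12.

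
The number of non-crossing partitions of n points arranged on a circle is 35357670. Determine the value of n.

Non-crossing partitions of [n] are counted by C_n. Since C_16 = 35357670, the index is 16.

16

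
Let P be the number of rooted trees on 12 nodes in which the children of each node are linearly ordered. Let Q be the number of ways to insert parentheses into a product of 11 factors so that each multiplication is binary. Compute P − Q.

41990

Rooted ordered (plane) trees on m nodes have m−1 edges and are counted by C_{m−1}; m = 12 gives C_11. So P = C_11 = 58786.
Parenthesizations of m factors correspond to full binary trees with m leaves, counted by C_{m−1}; m = 11 gives C_10. So Q = C_10 = 16796.
P − Q = 58786 − 16796 = 41990.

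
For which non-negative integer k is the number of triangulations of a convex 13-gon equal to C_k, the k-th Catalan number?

11

Triangulations of a convex m-gon are counted by C_{m−2}; with m = 13 this is C_11.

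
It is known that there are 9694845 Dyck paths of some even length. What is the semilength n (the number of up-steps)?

15

Dyck paths of semilength n are counted by C_n; 9694845 = C_15.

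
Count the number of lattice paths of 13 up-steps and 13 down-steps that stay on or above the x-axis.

742900

A Dyck path with 13 up-steps and 13 down-steps has semilength 13, so there are C_13 of them.
C_13 = C(26,13)/14 = 10400600/14 = 742900.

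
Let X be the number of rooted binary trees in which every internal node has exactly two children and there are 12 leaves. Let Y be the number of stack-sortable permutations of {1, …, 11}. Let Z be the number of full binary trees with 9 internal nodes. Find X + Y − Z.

112710

Full binary trees with 12 leaves have 12−1 = 11 internal nodes, so there are C_11 of them. So X = C_11 = 58786.
By Knuth's characterisation, the stack-sortable permutations of length 11 are the 231-avoiders, numbering C_11. So Y = C_11 = 58786.
Full binary trees with n internal nodes are counted by C_n; here n = 9. So Z = C_9 = 4862.
X + Y − Z = 58786 + 58786 − 4862 = 112710.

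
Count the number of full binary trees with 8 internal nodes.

The number of full binary trees on 8 internal nodes is the Catalan number C_8.
C_8 = 1430.

1430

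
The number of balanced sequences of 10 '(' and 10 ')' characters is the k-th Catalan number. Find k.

10

Balanced strings of n pairs of brackets are counted by C_n; here n = 10.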